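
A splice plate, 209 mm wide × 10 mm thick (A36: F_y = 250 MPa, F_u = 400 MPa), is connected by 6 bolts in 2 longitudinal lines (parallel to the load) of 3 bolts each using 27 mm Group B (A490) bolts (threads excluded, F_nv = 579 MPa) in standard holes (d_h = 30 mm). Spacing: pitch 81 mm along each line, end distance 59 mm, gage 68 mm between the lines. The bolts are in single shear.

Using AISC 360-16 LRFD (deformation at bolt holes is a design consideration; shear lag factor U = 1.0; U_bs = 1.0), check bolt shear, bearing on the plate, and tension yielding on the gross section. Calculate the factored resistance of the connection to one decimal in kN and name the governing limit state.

Bolt shear: A_b = π(27)²/4 = 572.56 mm². φR_n = 0.75 × 579 × 572.56 × 6 × 1 = 1491.8 kN.
Bearing (10 mm plate, F_u = 400 MPa): end bolts L_c = 59 − 30/2 = 44, R_n = min(1.2×44×10×400, 2.4×27×10×400) = 211.2 kN/bolt; interior L_c = 81 − 30 = 51, R_n = 244.8 kN/bolt. φR_n = 0.75 × (2×211.2 + 4×244.8) = 1051.2 kN.
Tension yield (gross): A_g = 209×10 = 2090 mm². φR_n = 0.90 × 250 × 2090 = 470.3 kN.
Governing: min(1491.8, 1051.2, 470.3) = 470.3 kN → gross-section yield.

470.3 kN (gross-section yield governs)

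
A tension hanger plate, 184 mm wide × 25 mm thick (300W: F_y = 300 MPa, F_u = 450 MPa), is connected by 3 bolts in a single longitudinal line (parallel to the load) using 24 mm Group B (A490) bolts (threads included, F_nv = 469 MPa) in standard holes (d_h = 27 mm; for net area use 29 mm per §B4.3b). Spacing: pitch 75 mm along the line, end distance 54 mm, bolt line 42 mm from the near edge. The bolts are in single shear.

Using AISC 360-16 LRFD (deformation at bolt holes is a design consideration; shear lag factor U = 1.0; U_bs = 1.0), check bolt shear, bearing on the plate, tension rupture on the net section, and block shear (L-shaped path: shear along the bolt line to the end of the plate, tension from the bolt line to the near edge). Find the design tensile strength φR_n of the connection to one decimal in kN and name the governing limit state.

Bolt shear: A_b = π(24)²/4 = 452.39 mm². φR_n = 0.75 × 469 × 452.39 × 3 × 1 = 477.4 kN.
Bearing (25 mm plate, F_u = 450 MPa): end bolts L_c = 54 − 27/2 = 40.5, R_n = min(1.2×40.5×25×450, 2.4×24×25×450) = 546.75 kN/bolt; interior L_c = 75 − 27 = 48, R_n = 648 kN/bolt. φR_n = 0.75 × (1×546.75 + 2×648) = 1382.1 kN.
Tension rupture (net): A_n = (184 − 1×29)×25 = 3875 mm² (U = 1.0, A_e = A_n). φR_n = 0.75 × 450 × 3875 = 1307.8 kN.
Block shear: shear path 1×[54+2×75] = 1×204 mm, A_gv = 5100, A_nv = 1×(204 − 2.5×29)×25 = 3287.5 mm²; tension to near edge: (42 − 0.5×29)×25 = 687.5 mm². R_n = min(0.6×450×3287.5, 0.6×300×5100) + 1.0×450×687.5 = min(887.63, 918) + 309.38 = 1197 kN. φR_n = 0.75 × 1197 = 897.8 kN.
Governing: min(477.4, 1382.1, 1307.8, 897.8) = 477.4 kN → bolt shear.

477.4 kN (bolt shear governs)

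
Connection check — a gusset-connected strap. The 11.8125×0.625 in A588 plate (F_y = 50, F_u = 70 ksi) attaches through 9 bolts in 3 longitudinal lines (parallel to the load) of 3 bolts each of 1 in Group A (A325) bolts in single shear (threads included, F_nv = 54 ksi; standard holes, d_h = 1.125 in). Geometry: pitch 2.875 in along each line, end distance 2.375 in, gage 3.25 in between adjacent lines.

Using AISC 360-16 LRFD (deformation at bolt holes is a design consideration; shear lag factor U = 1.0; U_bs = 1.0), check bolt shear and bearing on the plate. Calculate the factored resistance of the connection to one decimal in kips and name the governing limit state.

Bolt shear: A_b = π(1)²/4 = 0.7854 in². φR_n = 0.75 × 54 × 0.7854 × 9 × 1 = 286.3 kips.
Bearing (0.625 in plate, F_u = 70 ksi): end bolts L_c = 2.375 − 1.125/2 = 1.8125, R_n = min(1.2×1.8125×0.625×70, 2.4×1×0.625×70) = 95.156 kips/bolt; interior L_c = 2.875 − 1.125 = 1.75, R_n = 91.875 kips/bolt. φR_n = 0.75 × (3×95.156 + 6×91.875) = 627.5 kips.
Governing: min(286.3, 627.5) = 286.3 kips → bolt shear.

286.3 kips (bolt shear governs)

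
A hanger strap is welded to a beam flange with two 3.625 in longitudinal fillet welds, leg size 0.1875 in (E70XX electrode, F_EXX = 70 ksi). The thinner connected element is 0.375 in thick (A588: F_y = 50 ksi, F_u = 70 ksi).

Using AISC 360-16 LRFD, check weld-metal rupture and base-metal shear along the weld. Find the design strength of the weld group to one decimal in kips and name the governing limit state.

30.3 kips (weld metal governs)

Weld metal: throat = 0.707×0.1875 = 0.13256 in, L = 2×3.625 = 7.25 in. φR_n = 0.75 × 0.6 × 70 × 0.13256 × 7.25 = 30.3 kips.
Base metal shear (0.375 in plate): yield φR_n = 1.0×0.6×50×0.375×7.25 = 81.6 kips; rupture φR_n = 0.75×0.6×70×0.375×7.25 = 85.6 kips; take 81.6 kips (yield).
Governing: min(30.3, 81.6) = 30.3 kips → weld metal.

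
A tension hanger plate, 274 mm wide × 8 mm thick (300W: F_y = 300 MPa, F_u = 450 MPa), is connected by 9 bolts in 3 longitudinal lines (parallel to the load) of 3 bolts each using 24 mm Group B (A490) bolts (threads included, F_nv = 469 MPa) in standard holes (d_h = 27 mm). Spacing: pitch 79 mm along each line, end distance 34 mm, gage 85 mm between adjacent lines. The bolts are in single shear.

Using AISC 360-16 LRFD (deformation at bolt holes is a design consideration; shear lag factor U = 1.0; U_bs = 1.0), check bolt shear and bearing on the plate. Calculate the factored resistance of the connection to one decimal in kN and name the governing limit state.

1132.4 kN (bearing governs)

Bolt shear: A_b = π(24)²/4 = 452.39 mm². φR_n = 0.75 × 469 × 452.39 × 9 × 1 = 1432.2 kN.
Bearing (8 mm plate, F_u = 450 MPa): end bolts L_c = 34 − 27/2 = 20.5, R_n = min(1.2×20.5×8×450, 2.4×24×8×450) = 88.56 kN/bolt; interior L_c = 79 − 27 = 52, R_n = 207.36 kN/bolt. φR_n = 0.75 × (3×88.56 + 6×207.36) = 1132.4 kN.
Governing: min(1432.2, 1132.4) = 1132.4 kN → bearing.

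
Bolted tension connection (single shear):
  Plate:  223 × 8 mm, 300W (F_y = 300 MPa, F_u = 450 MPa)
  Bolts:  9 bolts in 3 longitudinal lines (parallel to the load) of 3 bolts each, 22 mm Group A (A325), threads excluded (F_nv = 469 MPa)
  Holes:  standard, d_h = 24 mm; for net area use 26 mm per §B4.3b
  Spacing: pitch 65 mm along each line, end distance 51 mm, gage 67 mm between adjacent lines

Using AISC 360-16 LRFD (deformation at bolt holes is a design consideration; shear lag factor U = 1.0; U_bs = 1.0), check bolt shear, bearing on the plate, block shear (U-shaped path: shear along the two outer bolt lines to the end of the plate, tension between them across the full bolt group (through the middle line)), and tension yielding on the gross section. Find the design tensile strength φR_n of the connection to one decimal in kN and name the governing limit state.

481.7 kN (gross-section yield governs)

Bolt shear: A_b = π(22)²/4 = 380.13 mm². φR_n = 0.75 × 469 × 380.13 × 9 × 1 = 1203.4 kN.
Bearing (8 mm plate, F_u = 450 MPa): end bolts L_c = 51 − 24/2 = 39, R_n = min(1.2×39×8×450, 2.4×22×8×450) = 168.48 kN/bolt; interior L_c = 65 − 24 = 41, R_n = 177.12 kN/bolt. φR_n = 0.75 × (3×168.48 + 6×177.12) = 1176.1 kN.
Block shear: shear path 2×[51+2×65] = 2×181 mm, A_gv = 2896, A_nv = 2×(181 − 2.5×26)×8 = 1856 mm²; tension across gage: (134 − 2×26)×8 = 656 mm². R_n = min(0.6×450×1856, 0.6×300×2896) + 1.0×450×656 = min(501.12, 521.28) + 295.2 = 796.32 kN. φR_n = 0.75 × 796.32 = 597.2 kN.
Tension yield (gross): A_g = 223×8 = 1784 mm². φR_n = 0.90 × 300 × 1784 = 481.7 kN.
Governing: min(1203.4, 1176.1, 597.2, 481.7) = 481.7 kN → gross-section yield.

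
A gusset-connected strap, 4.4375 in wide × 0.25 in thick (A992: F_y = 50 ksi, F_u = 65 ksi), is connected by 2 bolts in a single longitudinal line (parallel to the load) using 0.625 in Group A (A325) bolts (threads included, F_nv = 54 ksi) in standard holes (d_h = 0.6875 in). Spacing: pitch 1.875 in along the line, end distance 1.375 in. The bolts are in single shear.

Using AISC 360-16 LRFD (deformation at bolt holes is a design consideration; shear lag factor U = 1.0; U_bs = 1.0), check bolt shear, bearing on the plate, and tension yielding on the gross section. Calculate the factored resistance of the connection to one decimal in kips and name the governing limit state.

Bolt shear: A_b = π(0.625)²/4 = 0.3068 in². φR_n = 0.75 × 54 × 0.3068 × 2 × 1 = 24.9 kips.
Bearing (0.25 in plate, F_u = 65 ksi): end bolts L_c = 1.375 − 0.6875/2 = 1.03125, R_n = min(1.2×1.03125×0.25×65, 2.4×0.625×0.25×65) = 20.109 kips/bolt; interior L_c = 1.875 − 0.6875 = 1.1875, R_n = 23.156 kips/bolt. φR_n = 0.75 × (1×20.109 + 1×23.156) = 32.4 kips.
Tension yield (gross): A_g = 4.4375×0.25 = 1.1094 in². φR_n = 0.90 × 50 × 1.1094 = 49.9 kips.
Governing: min(24.9, 32.4, 49.9) = 24.9 kips → bolt shear.

24.9 kips (bolt shear governs)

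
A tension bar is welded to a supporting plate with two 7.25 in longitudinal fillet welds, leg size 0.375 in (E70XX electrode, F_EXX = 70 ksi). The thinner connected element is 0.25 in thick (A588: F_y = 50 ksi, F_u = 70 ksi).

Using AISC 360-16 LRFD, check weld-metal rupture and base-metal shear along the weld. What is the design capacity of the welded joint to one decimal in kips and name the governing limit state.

108.8 kips (base-metal shear governs)

Weld metal: throat = 0.707×0.375 = 0.26513 in, L = 2×7.25 = 14.5 in. φR_n = 0.75 × 0.6 × 70 × 0.26513 × 14.5 = 121.1 kips.
Base metal shear (0.25 in plate): yield φR_n = 1.0×0.6×50×0.25×14.5 = 108.8 kips; rupture φR_n = 0.75×0.6×70×0.25×14.5 = 114.2 kips; take 108.8 kips (yield).
Governing: min(121.1, 108.8) = 108.8 kips → base-metal shear.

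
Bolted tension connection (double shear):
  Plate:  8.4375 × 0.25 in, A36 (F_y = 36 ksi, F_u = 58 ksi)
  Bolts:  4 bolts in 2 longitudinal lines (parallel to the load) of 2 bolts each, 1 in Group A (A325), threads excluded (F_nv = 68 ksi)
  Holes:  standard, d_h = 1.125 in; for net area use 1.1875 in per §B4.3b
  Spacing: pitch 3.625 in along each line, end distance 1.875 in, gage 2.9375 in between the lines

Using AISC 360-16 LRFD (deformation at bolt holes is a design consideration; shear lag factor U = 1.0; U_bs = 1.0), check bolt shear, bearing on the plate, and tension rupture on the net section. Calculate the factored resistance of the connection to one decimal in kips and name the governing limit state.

Bolt shear: A_b = π(1)²/4 = 0.7854 in². φR_n = 0.75 × 68 × 0.7854 × 4 × 2 = 320.4 kips.
Bearing (0.25 in plate, F_u = 58 ksi): end bolts L_c = 1.875 − 1.125/2 = 1.3125, R_n = min(1.2×1.3125×0.25×58, 2.4×1×0.25×58) = 22.838 kips/bolt; interior L_c = 3.625 − 1.125 = 2.5, R_n = 34.8 kips/bolt. φR_n = 0.75 × (2×22.838 + 2×34.8) = 86.5 kips.
Tension rupture (net): A_n = (8.4375 − 2×1.1875)×0.25 = 1.5156 in² (U = 1.0, A_e = A_n). φR_n = 0.75 × 58 × 1.5156 = 65.9 kips.
Governing: min(320.4, 86.5, 65.9) = 65.9 kips → net-section rupture.

65.9 kips (net-section rupture governs)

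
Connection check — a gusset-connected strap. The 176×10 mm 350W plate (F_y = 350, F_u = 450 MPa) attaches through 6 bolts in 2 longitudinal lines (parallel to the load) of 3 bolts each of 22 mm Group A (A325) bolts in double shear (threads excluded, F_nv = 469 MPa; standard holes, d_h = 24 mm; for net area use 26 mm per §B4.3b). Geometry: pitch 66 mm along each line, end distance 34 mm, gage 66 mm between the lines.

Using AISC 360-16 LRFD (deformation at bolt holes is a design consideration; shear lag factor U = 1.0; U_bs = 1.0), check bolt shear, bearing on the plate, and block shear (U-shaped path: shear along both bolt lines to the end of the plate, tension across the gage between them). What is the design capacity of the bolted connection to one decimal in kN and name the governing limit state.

Bolt shear: A_b = π(22)²/4 = 380.13 mm². φR_n = 0.75 × 469 × 380.13 × 6 × 2 = 1604.5 kN.
Bearing (10 mm plate, F_u = 450 MPa): end bolts L_c = 34 − 24/2 = 22, R_n = min(1.2×22×10×450, 2.4×22×10×450) = 118.8 kN/bolt; interior L_c = 66 − 24 = 42, R_n = 226.8 kN/bolt. φR_n = 0.75 × (2×118.8 + 4×226.8) = 858.6 kN.
Block shear: shear path 2×[34+2×66] = 2×166 mm, A_gv = 3320, A_nv = 2×(166 − 2.5×26)×10 = 2020 mm²; tension across gage: (66 − 1×26)×10 = 400 mm². R_n = min(0.6×450×2020, 0.6×350×3320) + 1.0×450×400 = min(545.4, 697.2) + 180 = 725.4 kN. φR_n = 0.75 × 725.4 = 544.1 kN.
Governing: min(1604.5, 858.6, 544.1) = 544.1 kN → block shear.

544.1 kN (block shear governs)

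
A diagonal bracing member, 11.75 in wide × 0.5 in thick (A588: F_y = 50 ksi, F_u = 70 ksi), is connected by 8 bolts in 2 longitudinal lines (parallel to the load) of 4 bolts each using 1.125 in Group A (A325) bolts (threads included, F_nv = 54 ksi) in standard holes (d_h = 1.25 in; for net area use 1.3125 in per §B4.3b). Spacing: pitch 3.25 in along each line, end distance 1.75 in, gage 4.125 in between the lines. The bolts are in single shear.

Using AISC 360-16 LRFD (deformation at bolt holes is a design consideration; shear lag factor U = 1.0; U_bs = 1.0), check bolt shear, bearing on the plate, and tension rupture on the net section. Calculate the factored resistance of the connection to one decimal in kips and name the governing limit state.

239.5 kips (net-section rupture governs)

Bolt shear: A_b = π(1.125)²/4 = 0.99402 in². φR_n = 0.75 × 54 × 0.99402 × 8 × 1 = 322.1 kips.
Bearing (0.5 in plate, F_u = 70 ksi): end bolts L_c = 1.75 − 1.25/2 = 1.125, R_n = min(1.2×1.125×0.5×70, 2.4×1.125×0.5×70) = 47.25 kips/bolt; interior L_c = 3.25 − 1.25 = 2, R_n = 84 kips/bolt. φR_n = 0.75 × (2×47.25 + 6×84) = 448.9 kips.
Tension rupture (net): A_n = (11.75 − 2×1.3125)×0.5 = 4.5625 in² (U = 1.0, A_e = A_n). φR_n = 0.75 × 70 × 4.5625 = 239.5 kips.
Governing: min(322.1, 448.9, 239.5) = 239.5 kips → net-section rupture.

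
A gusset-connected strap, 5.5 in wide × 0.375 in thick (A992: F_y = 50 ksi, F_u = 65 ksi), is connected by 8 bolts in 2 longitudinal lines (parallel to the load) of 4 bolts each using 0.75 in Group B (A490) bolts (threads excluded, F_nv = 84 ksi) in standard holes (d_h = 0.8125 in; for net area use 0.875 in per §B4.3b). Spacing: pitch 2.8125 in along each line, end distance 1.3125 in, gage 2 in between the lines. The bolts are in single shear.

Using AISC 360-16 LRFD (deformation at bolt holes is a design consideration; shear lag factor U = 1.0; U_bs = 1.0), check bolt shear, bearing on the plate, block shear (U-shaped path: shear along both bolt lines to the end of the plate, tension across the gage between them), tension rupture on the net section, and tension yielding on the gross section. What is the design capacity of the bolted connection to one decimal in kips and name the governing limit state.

68.6 kips (net-section rupture governs)

Bolt shear: A_b = π(0.75)²/4 = 0.44179 in². φR_n = 0.75 × 84 × 0.44179 × 8 × 1 = 222.7 kips.
Bearing (0.375 in plate, F_u = 65 ksi): end bolts L_c = 1.3125 − 0.8125/2 = 0.90625, R_n = min(1.2×0.90625×0.375×65, 2.4×0.75×0.375×65) = 26.508 kips/bolt; interior L_c = 2.8125 − 0.8125 = 2, R_n = 43.875 kips/bolt. φR_n = 0.75 × (2×26.508 + 6×43.875) = 237.2 kips.
Block shear: shear path 2×[1.3125+3×2.8125] = 2×9.75 in, A_gv = 7.3125, A_nv = 2×(9.75 − 3.5×0.875)×0.375 = 5.0156 in²; tension across gage: (2 − 1×0.875)×0.375 = 0.42188 in². R_n = min(0.6×65×5.0156, 0.6×50×7.3125) + 1.0×65×0.42188 = min(195.61, 219.38) + 27.422 = 223.03 kips. φR_n = 0.75 × 223.03 = 167.3 kips.
Tension rupture (net): A_n = (5.5 − 2×0.875)×0.375 = 1.4063 in² (U = 1.0, A_e = A_n). φR_n = 0.75 × 65 × 1.4063 = 68.6 kips.
Tension yield (gross): A_g = 5.5×0.375 = 2.0625 in². φR_n = 0.90 × 50 × 2.0625 = 92.8 kips.
Governing: min(222.7, 237.2, 167.3, 68.6, 92.8) = 68.6 kips → net-section rupture.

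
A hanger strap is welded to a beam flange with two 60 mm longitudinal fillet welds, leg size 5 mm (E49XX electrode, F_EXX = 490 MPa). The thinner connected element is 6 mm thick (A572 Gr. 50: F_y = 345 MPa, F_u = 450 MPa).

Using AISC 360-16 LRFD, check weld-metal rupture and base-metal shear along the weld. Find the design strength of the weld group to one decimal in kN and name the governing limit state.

93.5 kN (weld metal governs)

Weld metal: throat = 0.707×5 = 3.535 mm, L = 2×60 = 120 mm. φR_n = 0.75 × 0.6 × 490 × 3.535 × 120 = 93.5 kN.
Base metal shear (6 mm plate): yield φR_n = 1.0×0.6×345×6×120 = 149.0 kN; rupture φR_n = 0.75×0.6×450×6×120 = 145.8 kN; take 145.8 kN (rupture).
Governing: min(93.5, 145.8) = 93.5 kN → weld metal.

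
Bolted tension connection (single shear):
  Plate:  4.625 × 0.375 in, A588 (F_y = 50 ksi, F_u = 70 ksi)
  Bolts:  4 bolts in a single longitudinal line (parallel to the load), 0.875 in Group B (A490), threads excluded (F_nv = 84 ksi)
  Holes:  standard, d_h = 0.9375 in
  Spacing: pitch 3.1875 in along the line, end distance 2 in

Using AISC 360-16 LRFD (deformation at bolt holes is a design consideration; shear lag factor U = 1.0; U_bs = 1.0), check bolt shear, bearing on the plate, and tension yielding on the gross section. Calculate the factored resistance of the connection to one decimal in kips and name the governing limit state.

78.0 kips (gross-section yield governs)

Bolt shear: A_b = π(0.875)²/4 = 0.60132 in². φR_n = 0.75 × 84 × 0.60132 × 4 × 1 = 151.5 kips.
Bearing (0.375 in plate, F_u = 70 ksi): end bolts L_c = 2 − 0.9375/2 = 1.53125, R_n = min(1.2×1.53125×0.375×70, 2.4×0.875×0.375×70) = 48.234 kips/bolt; interior L_c = 3.1875 − 0.9375 = 2.25, R_n = 55.125 kips/bolt. φR_n = 0.75 × (1×48.234 + 3×55.125) = 160.2 kips.
Tension yield (gross): A_g = 4.625×0.375 = 1.7344 in². φR_n = 0.90 × 50 × 1.7344 = 78.0 kips.
Governing: min(151.5, 160.2, 78.0) = 78.0 kips → gross-section yield.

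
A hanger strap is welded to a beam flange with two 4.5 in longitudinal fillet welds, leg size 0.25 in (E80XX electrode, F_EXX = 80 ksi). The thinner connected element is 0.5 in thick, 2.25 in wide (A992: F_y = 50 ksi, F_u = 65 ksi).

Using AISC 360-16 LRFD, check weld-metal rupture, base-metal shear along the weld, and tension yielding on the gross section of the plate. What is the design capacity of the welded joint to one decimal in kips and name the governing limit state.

50.6 kips (gross-section yield governs)

Weld metal: throat = 0.707×0.25 = 0.17675 in, L = 2×4.5 = 9 in. φR_n = 0.75 × 0.6 × 80 × 0.17675 × 9 = 57.3 kips.
Base metal shear (0.5 in plate): yield φR_n = 1.0×0.6×50×0.5×9 = 135.0 kips; rupture φR_n = 0.75×0.6×65×0.5×9 = 131.6 kips; take 131.6 kips (rupture).
Tension yield (gross): A_g = 2.25×0.5 = 1.125 in². φR_n = 0.90 × 50 × 1.125 = 50.6 kips.
Governing: min(57.3, 131.6, 50.6) = 50.6 kips → gross-section yield.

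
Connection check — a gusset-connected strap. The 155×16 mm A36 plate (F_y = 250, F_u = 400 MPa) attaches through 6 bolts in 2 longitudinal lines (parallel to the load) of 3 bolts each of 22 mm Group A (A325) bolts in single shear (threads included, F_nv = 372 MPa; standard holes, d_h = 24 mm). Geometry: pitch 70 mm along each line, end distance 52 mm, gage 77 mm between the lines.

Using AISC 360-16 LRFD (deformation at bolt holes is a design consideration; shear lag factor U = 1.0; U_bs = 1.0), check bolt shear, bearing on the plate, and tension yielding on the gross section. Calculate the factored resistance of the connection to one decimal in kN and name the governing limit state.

Bolt shear: A_b = π(22)²/4 = 380.13 mm². φR_n = 0.75 × 372 × 380.13 × 6 × 1 = 636.3 kN.
Bearing (16 mm plate, F_u = 400 MPa): end bolts L_c = 52 − 24/2 = 40, R_n = min(1.2×40×16×400, 2.4×22×16×400) = 307.2 kN/bolt; interior L_c = 70 − 24 = 46, R_n = 337.92 kN/bolt. φR_n = 0.75 × (2×307.2 + 4×337.92) = 1474.6 kN.
Tension yield (gross): A_g = 155×16 = 2480 mm². φR_n = 0.90 × 250 × 2480 = 558.0 kN.
Governing: min(636.3, 1474.6, 558.0) = 558.0 kN → gross-section yield.

558.0 kN (gross-section yield governs)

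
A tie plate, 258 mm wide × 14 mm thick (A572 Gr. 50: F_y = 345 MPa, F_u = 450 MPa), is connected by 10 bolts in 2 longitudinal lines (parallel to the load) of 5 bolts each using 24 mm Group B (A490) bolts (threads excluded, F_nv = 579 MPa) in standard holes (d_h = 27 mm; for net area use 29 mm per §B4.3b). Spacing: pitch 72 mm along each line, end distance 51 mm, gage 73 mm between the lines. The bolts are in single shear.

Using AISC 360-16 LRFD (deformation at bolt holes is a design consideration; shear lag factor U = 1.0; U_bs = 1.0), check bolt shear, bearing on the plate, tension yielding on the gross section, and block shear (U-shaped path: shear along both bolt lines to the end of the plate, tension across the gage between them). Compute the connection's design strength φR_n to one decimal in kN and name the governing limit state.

1121.5 kN (gross-section yield governs)

Bolt shear: A_b = π(24)²/4 = 452.39 mm². φR_n = 0.75 × 579 × 452.39 × 10 × 1 = 1964.5 kN.
Bearing (14 mm plate, F_u = 450 MPa): end bolts L_c = 51 − 27/2 = 37.5, R_n = min(1.2×37.5×14×450, 2.4×24×14×450) = 283.5 kN/bolt; interior L_c = 72 − 27 = 45, R_n = 340.2 kN/bolt. φR_n = 0.75 × (2×283.5 + 8×340.2) = 2466.5 kN.
Tension yield (gross): A_g = 258×14 = 3612 mm². φR_n = 0.90 × 345 × 3612 = 1121.5 kN.
Block shear: shear path 2×[51+4×72] = 2×339 mm, A_gv = 9492, A_nv = 2×(339 − 4.5×29)×14 = 5838 mm²; tension across gage: (73 − 1×29)×14 = 616 mm². R_n = min(0.6×450×5838, 0.6×345×9492) + 1.0×450×616 = min(1576.3, 1964.8) + 277.2 = 1853.5 kN. φR_n = 0.75 × 1853.5 = 1390.1 kN.
Governing: min(1964.5, 2466.5, 1121.5, 1390.1) = 1121.5 kN → gross-section yield.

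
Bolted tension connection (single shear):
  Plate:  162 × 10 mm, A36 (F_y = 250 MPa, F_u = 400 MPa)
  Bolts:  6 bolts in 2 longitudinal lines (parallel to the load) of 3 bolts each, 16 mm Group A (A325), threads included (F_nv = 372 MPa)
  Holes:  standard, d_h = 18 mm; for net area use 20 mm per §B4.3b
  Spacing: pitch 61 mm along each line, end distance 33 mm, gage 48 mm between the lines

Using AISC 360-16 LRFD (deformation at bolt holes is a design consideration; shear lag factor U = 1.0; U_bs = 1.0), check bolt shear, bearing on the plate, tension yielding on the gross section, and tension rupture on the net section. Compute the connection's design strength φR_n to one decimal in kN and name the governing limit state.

Bolt shear: A_b = π(16)²/4 = 201.06 mm². φR_n = 0.75 × 372 × 201.06 × 6 × 1 = 336.6 kN.
Bearing (10 mm plate, F_u = 400 MPa): end bolts L_c = 33 − 18/2 = 24, R_n = min(1.2×24×10×400, 2.4×16×10×400) = 115.2 kN/bolt; interior L_c = 61 − 18 = 43, R_n = 153.6 kN/bolt. φR_n = 0.75 × (2×115.2 + 4×153.6) = 633.6 kN.
Tension yield (gross): A_g = 162×10 = 1620 mm². φR_n = 0.90 × 250 × 1620 = 364.5 kN.
Tension rupture (net): A_n = (162 − 2×20)×10 = 1220 mm² (U = 1.0, A_e = A_n). φR_n = 0.75 × 400 × 1220 = 366.0 kN.
Governing: min(336.6, 633.6, 364.5, 366.0) = 336.6 kN → bolt shear.

336.6 kN (bolt shear governs)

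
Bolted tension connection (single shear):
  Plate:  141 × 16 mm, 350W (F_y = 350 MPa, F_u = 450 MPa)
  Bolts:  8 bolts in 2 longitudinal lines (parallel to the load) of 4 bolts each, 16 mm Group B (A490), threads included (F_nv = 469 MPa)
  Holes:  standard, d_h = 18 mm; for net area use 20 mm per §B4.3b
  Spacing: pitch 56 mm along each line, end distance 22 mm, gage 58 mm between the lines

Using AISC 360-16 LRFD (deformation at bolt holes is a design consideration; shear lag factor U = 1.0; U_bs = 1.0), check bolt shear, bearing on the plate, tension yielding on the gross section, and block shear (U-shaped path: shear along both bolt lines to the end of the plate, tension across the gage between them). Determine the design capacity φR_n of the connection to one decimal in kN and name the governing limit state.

Bolt shear: A_b = π(16)²/4 = 201.06 mm². φR_n = 0.75 × 469 × 201.06 × 8 × 1 = 565.8 kN.
Bearing (16 mm plate, F_u = 450 MPa): end bolts L_c = 22 − 18/2 = 13, R_n = min(1.2×13×16×450, 2.4×16×16×450) = 112.32 kN/bolt; interior L_c = 56 − 18 = 38, R_n = 276.48 kN/bolt. φR_n = 0.75 × (2×112.32 + 6×276.48) = 1412.6 kN.
Tension yield (gross): A_g = 141×16 = 2256 mm². φR_n = 0.90 × 350 × 2256 = 710.6 kN.
Block shear: shear path 2×[22+3×56] = 2×190 mm, A_gv = 6080, A_nv = 2×(190 − 3.5×20)×16 = 3840 mm²; tension across gage: (58 − 1×20)×16 = 608 mm². R_n = min(0.6×450×3840, 0.6×350×6080) + 1.0×450×608 = min(1036.8, 1276.8) + 273.6 = 1310.4 kN. φR_n = 0.75 × 1310.4 = 982.8 kN.
Governing: min(565.8, 1412.6, 710.6, 982.8) = 565.8 kN → bolt shear.

565.8 kN (bolt shear governs)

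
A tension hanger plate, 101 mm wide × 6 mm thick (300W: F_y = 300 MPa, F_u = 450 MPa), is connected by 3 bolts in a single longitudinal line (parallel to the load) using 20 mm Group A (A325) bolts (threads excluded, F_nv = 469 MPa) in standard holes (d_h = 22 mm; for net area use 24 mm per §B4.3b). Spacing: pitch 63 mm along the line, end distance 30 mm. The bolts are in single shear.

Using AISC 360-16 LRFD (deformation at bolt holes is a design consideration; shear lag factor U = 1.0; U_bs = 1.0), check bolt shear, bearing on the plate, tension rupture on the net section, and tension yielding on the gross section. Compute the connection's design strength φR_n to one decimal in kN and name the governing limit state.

Bolt shear: A_b = π(20)²/4 = 314.16 mm². φR_n = 0.75 × 469 × 314.16 × 3 × 1 = 331.5 kN.
Bearing (6 mm plate, F_u = 450 MPa): end bolts L_c = 30 − 22/2 = 19, R_n = min(1.2×19×6×450, 2.4×20×6×450) = 61.56 kN/bolt; interior L_c = 63 − 22 = 41, R_n = 129.6 kN/bolt. φR_n = 0.75 × (1×61.56 + 2×129.6) = 240.6 kN.
Tension rupture (net): A_n = (101 − 1×24)×6 = 462 mm² (U = 1.0, A_e = A_n). φR_n = 0.75 × 450 × 462 = 155.9 kN.
Tension yield (gross): A_g = 101×6 = 606 mm². φR_n = 0.90 × 300 × 606 = 163.6 kN.
Governing: min(331.5, 240.6, 155.9, 163.6) = 155.9 kN → net-section rupture.

155.9 kN (net-section rupture governs)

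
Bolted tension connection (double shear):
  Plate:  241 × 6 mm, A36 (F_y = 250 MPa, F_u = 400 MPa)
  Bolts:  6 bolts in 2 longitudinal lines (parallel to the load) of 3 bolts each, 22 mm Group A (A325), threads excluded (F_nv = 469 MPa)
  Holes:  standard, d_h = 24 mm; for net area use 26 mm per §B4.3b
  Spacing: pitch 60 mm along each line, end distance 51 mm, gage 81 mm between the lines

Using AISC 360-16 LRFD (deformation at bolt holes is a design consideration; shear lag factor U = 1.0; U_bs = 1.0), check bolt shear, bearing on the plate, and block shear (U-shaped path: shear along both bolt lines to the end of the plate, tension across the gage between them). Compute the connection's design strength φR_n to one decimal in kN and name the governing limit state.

Bolt shear: A_b = π(22)²/4 = 380.13 mm². φR_n = 0.75 × 469 × 380.13 × 6 × 2 = 1604.5 kN.
Bearing (6 mm plate, F_u = 400 MPa): end bolts L_c = 51 − 24/2 = 39, R_n = min(1.2×39×6×400, 2.4×22×6×400) = 112.32 kN/bolt; interior L_c = 60 − 24 = 36, R_n = 103.68 kN/bolt. φR_n = 0.75 × (2×112.32 + 4×103.68) = 479.5 kN.
Block shear: shear path 2×[51+2×60] = 2×171 mm, A_gv = 2052, A_nv = 2×(171 − 2.5×26)×6 = 1272 mm²; tension across gage: (81 − 1×26)×6 = 330 mm². R_n = min(0.6×400×1272, 0.6×250×2052) + 1.0×400×330 = min(305.28, 307.8) + 132 = 437.28 kN. φR_n = 0.75 × 437.28 = 328.0 kN.
Governing: min(1604.5, 479.5, 328.0) = 328.0 kN → block shear.

328.0 kN (block shear governs)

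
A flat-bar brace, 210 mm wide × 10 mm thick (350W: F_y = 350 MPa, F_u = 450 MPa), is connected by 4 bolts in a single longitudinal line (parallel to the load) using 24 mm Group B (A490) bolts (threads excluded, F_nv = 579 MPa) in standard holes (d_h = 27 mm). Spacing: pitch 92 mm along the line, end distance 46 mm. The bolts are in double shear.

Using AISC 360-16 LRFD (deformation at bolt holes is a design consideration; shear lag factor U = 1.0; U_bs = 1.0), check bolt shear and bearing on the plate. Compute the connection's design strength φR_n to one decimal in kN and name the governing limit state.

714.8 kN (bearing governs)

Bolt shear: A_b = π(24)²/4 = 452.39 mm². φR_n = 0.75 × 579 × 452.39 × 4 × 2 = 1571.6 kN.
Bearing (10 mm plate, F_u = 450 MPa): end bolts L_c = 46 − 27/2 = 32.5, R_n = min(1.2×32.5×10×450, 2.4×24×10×450) = 175.5 kN/bolt; interior L_c = 92 − 27 = 65, R_n = 259.2 kN/bolt. φR_n = 0.75 × (1×175.5 + 3×259.2) = 714.8 kN.
Governing: min(1571.6, 714.8) = 714.8 kN → bearing.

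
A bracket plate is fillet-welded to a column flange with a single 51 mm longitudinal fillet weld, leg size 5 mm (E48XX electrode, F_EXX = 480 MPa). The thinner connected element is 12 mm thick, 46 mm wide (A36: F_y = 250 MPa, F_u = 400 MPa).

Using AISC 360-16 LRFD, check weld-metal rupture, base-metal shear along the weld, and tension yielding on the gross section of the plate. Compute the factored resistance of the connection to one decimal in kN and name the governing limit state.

38.9 kN (weld metal governs)

Weld metal: throat = 0.707×5 = 3.535 mm, L = 51 mm. φR_n = 0.75 × 0.6 × 480 × 3.535 × 51 = 38.9 kN.
Base metal shear (12 mm plate): yield φR_n = 1.0×0.6×250×12×51 = 91.8 kN; rupture φR_n = 0.75×0.6×400×12×51 = 110.2 kN; take 91.8 kN (yield).
Tension yield (gross): A_g = 46×12 = 552 mm². φR_n = 0.90 × 250 × 552 = 124.2 kN.
Governing: min(38.9, 91.8, 124.2) = 38.9 kN → weld metal.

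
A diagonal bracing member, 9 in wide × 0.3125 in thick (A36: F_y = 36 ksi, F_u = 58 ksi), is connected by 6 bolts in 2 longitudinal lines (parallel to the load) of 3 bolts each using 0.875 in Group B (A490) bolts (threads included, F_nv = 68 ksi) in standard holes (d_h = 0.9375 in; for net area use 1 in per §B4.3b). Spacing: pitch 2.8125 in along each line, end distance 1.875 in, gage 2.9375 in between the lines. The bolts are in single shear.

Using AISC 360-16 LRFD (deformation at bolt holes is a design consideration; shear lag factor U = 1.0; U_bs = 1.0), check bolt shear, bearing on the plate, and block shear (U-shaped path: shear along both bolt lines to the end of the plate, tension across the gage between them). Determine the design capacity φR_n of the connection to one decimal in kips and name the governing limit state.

102.3 kips (block shear governs)

Bolt shear: A_b = π(0.875)²/4 = 0.60132 in². φR_n = 0.75 × 68 × 0.60132 × 6 × 1 = 184.0 kips.
Bearing (0.3125 in plate, F_u = 58 ksi): end bolts L_c = 1.875 − 0.9375/2 = 1.40625, R_n = min(1.2×1.40625×0.3125×58, 2.4×0.875×0.3125×58) = 30.586 kips/bolt; interior L_c = 2.8125 − 0.9375 = 1.875, R_n = 38.063 kips/bolt. φR_n = 0.75 × (2×30.586 + 4×38.063) = 160.1 kips.
Block shear: shear path 2×[1.875+2×2.8125] = 2×7.5 in, A_gv = 4.6875, A_nv = 2×(7.5 − 2.5×1)×0.3125 = 3.125 in²; tension across gage: (2.9375 − 1×1)×0.3125 = 0.60547 in². R_n = min(0.6×58×3.125, 0.6×36×4.6875) + 1.0×58×0.60547 = min(108.75, 101.25) + 35.117 = 136.37 kips. φR_n = 0.75 × 136.37 = 102.3 kips.
Governing: min(184.0, 160.1, 102.3) = 102.3 kips → block shear.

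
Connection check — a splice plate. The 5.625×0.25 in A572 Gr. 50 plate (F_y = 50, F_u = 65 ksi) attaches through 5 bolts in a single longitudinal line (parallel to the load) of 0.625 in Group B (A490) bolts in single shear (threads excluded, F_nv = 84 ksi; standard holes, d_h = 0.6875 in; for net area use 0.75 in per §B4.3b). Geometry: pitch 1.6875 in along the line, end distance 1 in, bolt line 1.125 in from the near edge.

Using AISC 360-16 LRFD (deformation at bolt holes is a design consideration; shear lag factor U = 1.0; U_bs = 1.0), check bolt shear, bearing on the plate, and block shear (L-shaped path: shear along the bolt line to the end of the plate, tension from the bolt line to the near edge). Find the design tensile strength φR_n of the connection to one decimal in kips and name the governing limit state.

Bolt shear: A_b = π(0.625)²/4 = 0.3068 in². φR_n = 0.75 × 84 × 0.3068 × 5 × 1 = 96.6 kips.
Bearing (0.25 in plate, F_u = 65 ksi): end bolts L_c = 1 − 0.6875/2 = 0.65625, R_n = min(1.2×0.65625×0.25×65, 2.4×0.625×0.25×65) = 12.797 kips/bolt; interior L_c = 1.6875 − 0.6875 = 1, R_n = 19.5 kips/bolt. φR_n = 0.75 × (1×12.797 + 4×19.5) = 68.1 kips.
Block shear: shear path 1×[1+4×1.6875] = 1×7.75 in, A_gv = 1.9375, A_nv = 1×(7.75 − 4.5×0.75)×0.25 = 1.0938 in²; tension to near edge: (1.125 − 0.5×0.75)×0.25 = 0.1875 in². R_n = min(0.6×65×1.0938, 0.6×50×1.9375) + 1.0×65×0.1875 = min(42.658, 58.125) + 12.188 = 54.846 kips. φR_n = 0.75 × 54.846 = 41.1 kips.
Governing: min(96.6, 68.1, 41.1) = 41.1 kips → block shear.

41.1 kips (block shear governs)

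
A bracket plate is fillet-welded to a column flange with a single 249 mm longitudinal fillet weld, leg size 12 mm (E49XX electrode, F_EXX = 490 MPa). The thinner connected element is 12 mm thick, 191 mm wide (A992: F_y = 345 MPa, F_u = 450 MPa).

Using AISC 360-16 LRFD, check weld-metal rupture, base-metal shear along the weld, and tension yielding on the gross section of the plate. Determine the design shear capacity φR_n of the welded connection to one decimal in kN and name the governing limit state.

465.8 kN (weld metal governs)

Weld metal: throat = 0.707×12 = 8.484 mm, L = 249 mm. φR_n = 0.75 × 0.6 × 490 × 8.484 × 249 = 465.8 kN.
Base metal shear (12 mm plate): yield φR_n = 1.0×0.6×345×12×249 = 618.5 kN; rupture φR_n = 0.75×0.6×450×12×249 = 605.1 kN; take 605.1 kN (rupture).
Tension yield (gross): A_g = 191×12 = 2292 mm². φR_n = 0.90 × 345 × 2292 = 711.7 kN.
Governing: min(465.8, 605.1, 711.7) = 465.8 kN → weld metal.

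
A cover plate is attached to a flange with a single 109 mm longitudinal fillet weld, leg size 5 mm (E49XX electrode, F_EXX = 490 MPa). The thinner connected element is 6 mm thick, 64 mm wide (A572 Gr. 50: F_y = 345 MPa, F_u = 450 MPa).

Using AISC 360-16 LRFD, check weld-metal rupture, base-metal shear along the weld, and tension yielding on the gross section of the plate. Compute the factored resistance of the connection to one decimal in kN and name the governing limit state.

85.0 kN (weld metal governs)

Weld metal: throat = 0.707×5 = 3.535 mm, L = 109 mm. φR_n = 0.75 × 0.6 × 490 × 3.535 × 109 = 85.0 kN.
Base metal shear (6 mm plate): yield φR_n = 1.0×0.6×345×6×109 = 135.4 kN; rupture φR_n = 0.75×0.6×450×6×109 = 132.4 kN; take 132.4 kN (rupture).
Tension yield (gross): A_g = 64×6 = 384 mm². φR_n = 0.90 × 345 × 384 = 119.2 kN.
Governing: min(85.0, 132.4, 119.2) = 85.0 kN → weld metal.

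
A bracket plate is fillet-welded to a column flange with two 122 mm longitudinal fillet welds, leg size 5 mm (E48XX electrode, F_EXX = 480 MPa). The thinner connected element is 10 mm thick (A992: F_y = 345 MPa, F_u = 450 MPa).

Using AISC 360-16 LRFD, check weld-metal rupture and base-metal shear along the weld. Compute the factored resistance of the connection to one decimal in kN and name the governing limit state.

Weld metal: throat = 0.707×5 = 3.535 mm, L = 2×122 = 244 mm. φR_n = 0.75 × 0.6 × 480 × 3.535 × 244 = 186.3 kN.
Base metal shear (10 mm plate): yield φR_n = 1.0×0.6×345×10×244 = 505.1 kN; rupture φR_n = 0.75×0.6×450×10×244 = 494.1 kN; take 494.1 kN (rupture).
Governing: min(186.3, 494.1) = 186.3 kN → weld metal.

186.3 kN (weld metal governs)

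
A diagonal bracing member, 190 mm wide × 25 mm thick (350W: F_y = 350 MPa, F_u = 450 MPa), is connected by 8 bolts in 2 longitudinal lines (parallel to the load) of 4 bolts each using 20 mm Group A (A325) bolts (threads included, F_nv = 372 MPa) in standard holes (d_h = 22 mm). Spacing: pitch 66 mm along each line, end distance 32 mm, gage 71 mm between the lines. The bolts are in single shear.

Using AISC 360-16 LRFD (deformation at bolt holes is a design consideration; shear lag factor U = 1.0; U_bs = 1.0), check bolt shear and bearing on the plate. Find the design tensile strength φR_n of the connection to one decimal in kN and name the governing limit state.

Bolt shear: A_b = π(20)²/4 = 314.16 mm². φR_n = 0.75 × 372 × 314.16 × 8 × 1 = 701.2 kN.
Bearing (25 mm plate, F_u = 450 MPa): end bolts L_c = 32 − 22/2 = 21, R_n = min(1.2×21×25×450, 2.4×20×25×450) = 283.5 kN/bolt; interior L_c = 66 − 22 = 44, R_n = 540 kN/bolt. φR_n = 0.75 × (2×283.5 + 6×540) = 2855.3 kN.
Governing: min(701.2, 2855.3) = 701.2 kN → bolt shear.

701.2 kN (bolt shear governs)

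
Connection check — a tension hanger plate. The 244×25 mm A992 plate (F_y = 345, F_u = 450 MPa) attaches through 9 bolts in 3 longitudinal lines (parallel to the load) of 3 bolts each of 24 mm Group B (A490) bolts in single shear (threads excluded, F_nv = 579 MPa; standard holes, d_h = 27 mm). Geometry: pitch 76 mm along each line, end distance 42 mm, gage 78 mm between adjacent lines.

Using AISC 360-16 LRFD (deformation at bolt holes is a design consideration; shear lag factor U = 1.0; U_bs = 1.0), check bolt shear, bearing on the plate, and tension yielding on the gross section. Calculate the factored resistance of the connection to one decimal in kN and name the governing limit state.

Bolt shear: A_b = π(24)²/4 = 452.39 mm². φR_n = 0.75 × 579 × 452.39 × 9 × 1 = 1768.1 kN.
Bearing (25 mm plate, F_u = 450 MPa): end bolts L_c = 42 − 27/2 = 28.5, R_n = min(1.2×28.5×25×450, 2.4×24×25×450) = 384.75 kN/bolt; interior L_c = 76 − 27 = 49, R_n = 648 kN/bolt. φR_n = 0.75 × (3×384.75 + 6×648) = 3781.7 kN.
Tension yield (gross): A_g = 244×25 = 6100 mm². φR_n = 0.90 × 345 × 6100 = 1894.1 kN.
Governing: min(1768.1, 3781.7, 1894.1) = 1768.1 kN → bolt shear.

1768.1 kN (bolt shear governs)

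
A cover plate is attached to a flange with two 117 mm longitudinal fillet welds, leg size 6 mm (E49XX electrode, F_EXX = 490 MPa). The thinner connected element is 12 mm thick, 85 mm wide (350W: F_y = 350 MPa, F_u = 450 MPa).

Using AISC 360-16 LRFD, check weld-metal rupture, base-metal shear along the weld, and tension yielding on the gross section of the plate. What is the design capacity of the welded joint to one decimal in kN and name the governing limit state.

218.9 kN (weld metal governs)

Weld metal: throat = 0.707×6 = 4.242 mm, L = 2×117 = 234 mm. φR_n = 0.75 × 0.6 × 490 × 4.242 × 234 = 218.9 kN.
Base metal shear (12 mm plate): yield φR_n = 1.0×0.6×350×12×234 = 589.7 kN; rupture φR_n = 0.75×0.6×450×12×234 = 568.6 kN; take 568.6 kN (rupture).
Tension yield (gross): A_g = 85×12 = 1020 mm². φR_n = 0.90 × 350 × 1020 = 321.3 kN.
Governing: min(218.9, 568.6, 321.3) = 218.9 kN → weld metal.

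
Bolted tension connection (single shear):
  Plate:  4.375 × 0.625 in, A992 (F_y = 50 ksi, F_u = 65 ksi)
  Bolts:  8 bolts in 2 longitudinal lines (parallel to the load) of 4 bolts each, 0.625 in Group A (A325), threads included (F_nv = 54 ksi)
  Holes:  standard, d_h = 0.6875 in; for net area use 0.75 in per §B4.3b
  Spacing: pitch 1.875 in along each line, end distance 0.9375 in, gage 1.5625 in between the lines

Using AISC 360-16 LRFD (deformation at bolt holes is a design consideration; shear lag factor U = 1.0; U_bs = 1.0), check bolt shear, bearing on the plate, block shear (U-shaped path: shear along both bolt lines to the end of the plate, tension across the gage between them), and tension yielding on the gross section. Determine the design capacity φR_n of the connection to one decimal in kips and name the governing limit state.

Bolt shear: A_b = π(0.625)²/4 = 0.3068 in². φR_n = 0.75 × 54 × 0.3068 × 8 × 1 = 99.4 kips.
Bearing (0.625 in plate, F_u = 65 ksi): end bolts L_c = 0.9375 − 0.6875/2 = 0.59375, R_n = min(1.2×0.59375×0.625×65, 2.4×0.625×0.625×65) = 28.945 kips/bolt; interior L_c = 1.875 − 0.6875 = 1.1875, R_n = 57.891 kips/bolt. φR_n = 0.75 × (2×28.945 + 6×57.891) = 303.9 kips.
Block shear: shear path 2×[0.9375+3×1.875] = 2×6.5625 in, A_gv = 8.2031, A_nv = 2×(6.5625 − 3.5×0.75)×0.625 = 4.9219 in²; tension across gage: (1.5625 − 1×0.75)×0.625 = 0.50781 in². R_n = min(0.6×65×4.9219, 0.6×50×8.2031) + 1.0×65×0.50781 = min(191.95, 246.09) + 33.008 = 224.96 kips. φR_n = 0.75 × 224.96 = 168.7 kips.
Tension yield (gross): A_g = 4.375×0.625 = 2.7344 in². φR_n = 0.90 × 50 × 2.7344 = 123.0 kips.
Governing: min(99.4, 303.9, 168.7, 123.0) = 99.4 kips → bolt shear.

99.4 kips (bolt shear governs)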